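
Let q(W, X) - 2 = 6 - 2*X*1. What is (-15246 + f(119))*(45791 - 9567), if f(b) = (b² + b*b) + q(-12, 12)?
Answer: 473085440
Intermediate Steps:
q(W, X) = 8 - 2*X (q(W, X) = 2 + (6 - 2*X*1) = 2 + (6 - 2*X) = 8 - 2*X)
f(b) = -16 + 2*b² (f(b) = (b² + b*b) + (8 - 2*12) = (b² + b²) + (8 - 24) = 2*b² - 16 = -16 + 2*b²)
(-15246 + f(119))*(45791 - 9567) = (-15246 + (-16 + 2*119²))*(45791 - 9567) = (-15246 + (-16 + 2*14161))*36224 = (-15246 + (-16 + 28322))*36224 = (-15246 + 28306)*36224 = 13060*36224 = 473085440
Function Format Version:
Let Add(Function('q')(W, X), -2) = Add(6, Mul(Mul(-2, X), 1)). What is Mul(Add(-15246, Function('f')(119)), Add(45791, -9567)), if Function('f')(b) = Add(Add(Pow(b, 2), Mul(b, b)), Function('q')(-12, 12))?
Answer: 473085440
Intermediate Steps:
Function('q')(W, X) = Add(8, Mul(-2, X)) (Function('q')(W, X) = Add(2, Add(6, Mul(Mul(-2, X), 1))) = Add(2, Add(6, Mul(-2, X))) = Add(8, Mul(-2, X)))
Function('f')(b) = Add(-16, Mul(2, Pow(b, 2))) (Function('f')(b) = Add(Add(Pow(b, 2), Mul(b, b)), Add(8, Mul(-2, 12))) = Add(Add(Pow(b, 2), Pow(b, 2)), Add(8, -24)) = Add(Mul(2, Pow(b, 2)), -16) = Add(-16, Mul(2, Pow(b, 2))))
Mul(Add(-15246, Function('f')(119)), Add(45791, -9567)) = Mul(Add(-15246, Add(-16, Mul(2, Pow(119, 2)))), Add(45791, -9567)) = Mul(Add(-15246, Add(-16, Mul(2, 14161))), 36224) = Mul(Add(-15246, Add(-16, 28322)), 36224) = Mul(Add(-15246, 28306), 36224) = Mul(13060, 36224) = 473085440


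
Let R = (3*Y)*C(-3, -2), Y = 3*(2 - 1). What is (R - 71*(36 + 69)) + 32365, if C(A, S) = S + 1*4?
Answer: 24928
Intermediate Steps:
C(A, S) = 4 + S (C(A, S) = S + 4 = 4 + S)
Y = 3 (Y = 3*1 = 3)
R = 18 (R = (3*3)*(4 - 2) = 9*2 = 18)
(R - 71*(36 + 69)) + 32365 = (18 - 71*(36 + 69)) + 32365 = (18 - 71*105) + 32365 = (18 - 7455) + 32365 = -7437 + 32365 = 24928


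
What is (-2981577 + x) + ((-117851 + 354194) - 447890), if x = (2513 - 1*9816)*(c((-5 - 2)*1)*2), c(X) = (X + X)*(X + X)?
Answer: -6055900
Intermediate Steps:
c(X) = 4*X**2 (c(X) = (2*X)*(2*X) = 4*X**2)
x = -2862776 (x = (2513 - 1*9816)*((4*((-5 - 2)*1)**2)*2) = (2513 - 9816)*((4*(-7*1)**2)*2) = -7303*4*(-7)**2*2 = -7303*4*49*2 = -1431388*2 = -7303*392 = -2862776)
(-2981577 + x) + ((-117851 + 354194) - 447890) = (-2981577 - 2862776) + ((-117851 + 354194) - 447890) = -5844353 + (236343 - 447890) = -5844353 - 211547 = -6055900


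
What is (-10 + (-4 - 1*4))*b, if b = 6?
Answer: -108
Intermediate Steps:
(-10 + (-4 - 1*4))*b = (-10 + (-4 - 1*4))*6 = (-10 + (-4 - 4))*6 = (-10 - 8)*6 = -18*6 = -108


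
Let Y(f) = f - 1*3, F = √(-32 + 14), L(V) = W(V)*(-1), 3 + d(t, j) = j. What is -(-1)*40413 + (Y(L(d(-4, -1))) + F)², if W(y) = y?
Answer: 40396 + 6*I*√2 ≈ 40396.0 + 8.4853*I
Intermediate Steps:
d(t, j) = -3 + j
L(V) = -V (L(V) = V*(-1) = -V)
F = 3*I*√2 (F = √(-18) = 3*I*√2 ≈ 4.2426*I)
Y(f) = -3 + f (Y(f) = f - 3 = -3 + f)
-(-1)*40413 + (Y(L(d(-4, -1))) + F)² = -(-1)*40413 + ((-3 - (-3 - 1)) + 3*I*√2)² = -1*(-40413) + ((-3 - 1*(-4)) + 3*I*√2)² = 40413 + ((-3 + 4) + 3*I*√2)² = 40413 + (1 + 3*I*√2)²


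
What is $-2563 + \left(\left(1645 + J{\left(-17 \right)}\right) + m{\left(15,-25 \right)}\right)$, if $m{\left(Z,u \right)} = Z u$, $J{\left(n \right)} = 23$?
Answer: $-1270$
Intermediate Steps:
$-2563 + \left(\left(1645 + J{\left(-17 \right)}\right) + m{\left(15,-25 \right)}\right) = -2563 + \left(\left(1645 + 23\right) + 15 \left(-25\right)\right) = -2563 + \left(1668 - 375\right) = -2563 + 1293 = -1270$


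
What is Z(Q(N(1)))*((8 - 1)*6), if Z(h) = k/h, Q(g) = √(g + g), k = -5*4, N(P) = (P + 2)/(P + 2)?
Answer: -420*√2 ≈ -593.97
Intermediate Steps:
N(P) = 1 (N(P) = (2 + P)/(2 + P) = 1)
k = -20
Q(g) = √2*√g (Q(g) = √(2*g) = √2*√g)
Z(h) = -20/h
Z(Q(N(1)))*((8 - 1)*6) = (-20*√2/2)*((8 - 1)*6) = (-20*√2/2)*(7*6) = -20*√2/2*42 = -10*√2*42 = -420*√2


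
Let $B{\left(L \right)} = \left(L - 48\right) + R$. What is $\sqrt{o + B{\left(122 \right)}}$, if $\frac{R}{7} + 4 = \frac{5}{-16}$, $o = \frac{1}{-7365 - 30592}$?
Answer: $\frac{\sqrt{1009953820837}}{151828} \approx 6.6191$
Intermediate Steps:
$o = - \frac{1}{37957}$ ($o = \frac{1}{-37957} = - \frac{1}{37957} \approx -2.6346 \cdot 10^{-5}$)
$R = - \frac{483}{16}$ ($R = -28 + 7 \frac{5}{-16} = -28 + 7 \cdot 5 \left(- \frac{1}{16}\right) = -28 + 7 \left(- \frac{5}{16}\right) = -28 - \frac{35}{16} = - \frac{483}{16} \approx -30.188$)
$B{\left(L \right)} = - \frac{1251}{16} + L$ ($B{\left(L \right)} = \left(L - 48\right) - \frac{483}{16} = \left(-48 + L\right) - \frac{483}{16} = - \frac{1251}{16} + L$)
$\sqrt{o + B{\left(122 \right)}} = \sqrt{- \frac{1}{37957} + \left(- \frac{1251}{16} + 122\right)} = \sqrt{- \frac{1}{37957} + \frac{701}{16}} = \sqrt{\frac{26607841}{607312}} = \frac{\sqrt{1009953820837}}{151828}$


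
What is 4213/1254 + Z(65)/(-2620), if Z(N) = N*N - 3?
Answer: 65269/37335 ≈ 1.7482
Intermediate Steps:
Z(N) = -3 + N**2 (Z(N) = N**2 - 3 = -3 + N**2)
4213/1254 + Z(65)/(-2620) = 4213/1254 + (-3 + 65**2)/(-2620) = 4213*(1/1254) + (-3 + 4225)*(-1/2620) = 383/114 + 4222*(-1/2620) = 383/114 - 2111/1310 = 65269/37335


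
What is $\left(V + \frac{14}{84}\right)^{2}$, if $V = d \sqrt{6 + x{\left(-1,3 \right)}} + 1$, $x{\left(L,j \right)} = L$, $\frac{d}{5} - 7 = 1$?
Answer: $\frac{288049}{36} + \frac{280 \sqrt{5}}{3} \approx 8210.1$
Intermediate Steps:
$d = 40$ ($d = 35 + 5 \cdot 1 = 35 + 5 = 40$)
$V = 1 + 40 \sqrt{5}$ ($V = 40 \sqrt{6 - 1} + 1 = 40 \sqrt{5} + 1 = 1 + 40 \sqrt{5} \approx 90.443$)
$\left(V + \frac{14}{84}\right)^{2} = \left(\left(1 + 40 \sqrt{5}\right) + \frac{14}{84}\right)^{2} = \left(\left(1 + 40 \sqrt{5}\right) + 14 \cdot \frac{1}{84}\right)^{2} = \left(\left(1 + 40 \sqrt{5}\right) + \frac{1}{6}\right)^{2} = \left(\frac{7}{6} + 40 \sqrt{5}\right)^{2}$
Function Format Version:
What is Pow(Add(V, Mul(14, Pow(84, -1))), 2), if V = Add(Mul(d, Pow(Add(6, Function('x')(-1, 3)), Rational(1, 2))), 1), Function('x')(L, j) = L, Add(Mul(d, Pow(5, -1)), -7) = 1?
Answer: Add(Rational(288049, 36), Mul(Rational(280, 3), Pow(5, Rational(1, 2)))) ≈ 8210.1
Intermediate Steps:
d = 40 (d = Add(35, Mul(5, 1)) = Add(35, 5) = 40)
V = Add(1, Mul(40, Pow(5, Rational(1, 2)))) (V = Add(Mul(40, Pow(Add(6, -1), Rational(1, 2))), 1) = Add(Mul(40, Pow(5, Rational(1, 2))), 1) = Add(1, Mul(40, Pow(5, Rational(1, 2)))) ≈ 90.443)
Pow(Add(V, Mul(14, Pow(84, -1))), 2) = Pow(Add(Add(1, Mul(40, Pow(5, Rational(1, 2)))), Mul(14, Pow(84, -1))), 2) = Pow(Add(Add(1, Mul(40, Pow(5, Rational(1, 2)))), Mul(14, Rational(1, 84))), 2) = Pow(Add(Add(1, Mul(40, Pow(5, Rational(1, 2)))), Rational(1, 6)), 2) = Pow(Add(Rational(7, 6), Mul(40, Pow(5, Rational(1, 2)))), 2)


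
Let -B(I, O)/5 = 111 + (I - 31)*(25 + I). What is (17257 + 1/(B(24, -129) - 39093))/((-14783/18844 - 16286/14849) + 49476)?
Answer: 3641899690704/10440967606387 ≈ 0.34881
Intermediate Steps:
B(I, O) = -555 - 5*(-31 + I)*(25 + I) (B(I, O) = -5*(111 + (I - 31)*(25 + I)) = -5*(111 + (-31 + I)*(25 + I)) = -555 - 5*(-31 + I)*(25 + I))
(17257 + 1/(B(24, -129) - 39093))/((-14783/18844 - 16286/14849) + 49476) = (17257 + 1/((3320 - 5*24² + 30*24) - 39093))/((-14783/18844 - 16286/14849) + 49476) = (17257 + 1/((3320 - 5*576 + 720) - 39093))/((-14783*1/18844 - 16286*1/14849) + 49476) = (17257 + 1/((3320 - 2880 + 720) - 39093))/((-14783/18844 - 34/31) + 49476) = (17257 + 1/(1160 - 39093))/(-1098969/584164 + 49476) = (17257 + 1/(-37933))/(28900999095/584164) = (17257 - 1/37933)*(584164/28900999095) = (654609780/37933)*(584164/28900999095) = 3641899690704/10440967606387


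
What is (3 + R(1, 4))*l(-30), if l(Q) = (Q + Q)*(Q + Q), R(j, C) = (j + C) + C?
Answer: 43200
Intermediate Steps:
R(j, C) = j + 2*C (R(j, C) = (C + j) + C = j + 2*C)
l(Q) = 4*Q**2 (l(Q) = (2*Q)*(2*Q) = 4*Q**2)
(3 + R(1, 4))*l(-30) = (3 + (1 + 2*4))*(4*(-30)**2) = (3 + (1 + 8))*(4*900) = (3 + 9)*3600 = 12*3600 = 43200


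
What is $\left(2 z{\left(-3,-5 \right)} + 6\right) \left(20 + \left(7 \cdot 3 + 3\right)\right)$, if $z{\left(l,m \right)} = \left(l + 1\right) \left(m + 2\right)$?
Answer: $792$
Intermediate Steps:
$z{\left(l,m \right)} = \left(1 + l\right) \left(2 + m\right)$
$\left(2 z{\left(-3,-5 \right)} + 6\right) \left(20 + \left(7 \cdot 3 + 3\right)\right) = \left(2 \left(2 - 5 + 2 \left(-3\right) - -15\right) + 6\right) \left(20 + \left(7 \cdot 3 + 3\right)\right) = \left(2 \left(2 - 5 - 6 + 15\right) + 6\right) \left(20 + \left(21 + 3\right)\right) = \left(2 \cdot 6 + 6\right) \left(20 + 24\right) = \left(12 + 6\right) 44 = 18 \cdot 44 = 792$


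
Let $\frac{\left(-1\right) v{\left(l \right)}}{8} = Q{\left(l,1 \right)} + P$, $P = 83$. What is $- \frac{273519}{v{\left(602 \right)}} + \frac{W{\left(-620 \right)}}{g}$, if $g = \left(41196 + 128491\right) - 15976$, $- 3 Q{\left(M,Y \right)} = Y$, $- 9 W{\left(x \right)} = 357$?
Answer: $\frac{378385674985}{914887872} \approx 413.59$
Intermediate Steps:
$W{\left(x \right)} = - \frac{119}{3}$ ($W{\left(x \right)} = \left(- \frac{1}{9}\right) 357 = - \frac{119}{3}$)
$Q{\left(M,Y \right)} = - \frac{Y}{3}$
$g = 153711$ ($g = 169687 - 15976 = 153711$)
$v{\left(l \right)} = - \frac{1984}{3}$ ($v{\left(l \right)} = - 8 \left(\left(- \frac{1}{3}\right) 1 + 83\right) = - 8 \left(- \frac{1}{3} + 83\right) = \left(-8\right) \frac{248}{3} = - \frac{1984}{3}$)
$- \frac{273519}{v{\left(602 \right)}} + \frac{W{\left(-620 \right)}}{g} = - \frac{273519}{- \frac{1984}{3}} - \frac{119}{3 \cdot 153711} = \left(-273519\right) \left(- \frac{3}{1984}\right) - \frac{119}{461133} = \frac{820557}{1984} - \frac{119}{461133} = \frac{378385674985}{914887872}$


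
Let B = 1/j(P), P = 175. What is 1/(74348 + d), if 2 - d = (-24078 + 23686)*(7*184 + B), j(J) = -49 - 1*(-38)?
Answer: 11/6371314 ≈ 1.7265e-6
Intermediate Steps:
j(J) = -11 (j(J) = -49 + 38 = -11)
B = -1/11 (B = 1/(-11) = -1/11 ≈ -0.090909)
d = 5553486/11 (d = 2 - (-24078 + 23686)*(7*184 - 1/11) = 2 - (-392)*(1288 - 1/11) = 2 - (-392)*14167/11 = 2 - 1*(-5553464/11) = 2 + 5553464/11 = 5553486/11 ≈ 5.0486e+5)
1/(74348 + d) = 1/(74348 + 5553486/11) = 1/(6371314/11) = 11/6371314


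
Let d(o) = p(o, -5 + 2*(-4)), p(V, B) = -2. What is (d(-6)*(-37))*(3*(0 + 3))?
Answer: 666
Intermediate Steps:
d(o) = -2
(d(-6)*(-37))*(3*(0 + 3)) = (-2*(-37))*(3*(0 + 3)) = 74*(3*3) = 74*9 = 666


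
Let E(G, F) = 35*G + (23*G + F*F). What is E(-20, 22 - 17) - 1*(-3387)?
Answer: 2252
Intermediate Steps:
E(G, F) = F² + 58*G (E(G, F) = 35*G + (23*G + F²) = 35*G + (F² + 23*G) = F² + 58*G)
E(-20, 22 - 17) - 1*(-3387) = ((22 - 17)² + 58*(-20)) - 1*(-3387) = (5² - 1160) + 3387 = (25 - 1160) + 3387 = -1135 + 3387 = 2252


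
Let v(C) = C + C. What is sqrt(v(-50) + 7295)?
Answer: sqrt(7195) ≈ 84.823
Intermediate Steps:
v(C) = 2*C
sqrt(v(-50) + 7295) = sqrt(2*(-50) + 7295) = sqrt(-100 + 7295) = sqrt(7195)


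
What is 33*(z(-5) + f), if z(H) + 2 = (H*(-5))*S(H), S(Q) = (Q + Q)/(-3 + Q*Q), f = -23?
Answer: -1200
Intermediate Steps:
S(Q) = 2*Q/(-3 + Q²) (S(Q) = (2*Q)/(-3 + Q²) = 2*Q/(-3 + Q²))
z(H) = -2 - 10*H²/(-3 + H²) (z(H) = -2 + (H*(-5))*(2*H/(-3 + H²)) = -2 + (-5*H)*(2*H/(-3 + H²)) = -2 - 10*H²/(-3 + H²))
33*(z(-5) + f) = 33*(6*(1 - 2*(-5)²)/(-3 + (-5)²) - 23) = 33*(6*(1 - 2*25)/(-3 + 25) - 23) = 33*(6*(1 - 50)/22 - 23) = 33*(6*(1/22)*(-49) - 23) = 33*(-147/11 - 23) = 33*(-400/11) = -1200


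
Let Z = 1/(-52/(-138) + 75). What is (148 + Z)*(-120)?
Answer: -92378040/5201 ≈ -17762.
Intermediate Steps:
Z = 69/5201 (Z = 1/(-52*(-1/138) + 75) = 1/(26/69 + 75) = 1/(5201/69) = 69/5201 ≈ 0.013267)
(148 + Z)*(-120) = (148 + 69/5201)*(-120) = (769817/5201)*(-120) = -92378040/5201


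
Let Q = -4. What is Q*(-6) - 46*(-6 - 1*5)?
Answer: 530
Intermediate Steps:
Q*(-6) - 46*(-6 - 1*5) = -4*(-6) - 46*(-6 - 1*5) = 24 - 46*(-6 - 5) = 24 - 46*(-11) = 24 + 506 = 530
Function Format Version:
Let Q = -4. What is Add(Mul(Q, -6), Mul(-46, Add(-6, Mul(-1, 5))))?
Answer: 530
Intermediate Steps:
Add(Mul(Q, -6), Mul(-46, Add(-6, Mul(-1, 5)))) = Add(Mul(-4, -6), Mul(-46, Add(-6, Mul(-1, 5)))) = Add(24, Mul(-46, Add(-6, -5))) = Add(24, Mul(-46, -11)) = Add(24, 506) = 530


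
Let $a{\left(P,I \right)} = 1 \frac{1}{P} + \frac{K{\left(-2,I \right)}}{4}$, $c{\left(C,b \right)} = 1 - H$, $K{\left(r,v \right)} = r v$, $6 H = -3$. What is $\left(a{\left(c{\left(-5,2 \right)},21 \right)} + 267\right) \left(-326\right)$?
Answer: $- \frac{251509}{3} \approx -83836.0$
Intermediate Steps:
$H = - \frac{1}{2}$ ($H = \frac{1}{6} \left(-3\right) = - \frac{1}{2} \approx -0.5$)
$c{\left(C,b \right)} = \frac{3}{2}$ ($c{\left(C,b \right)} = 1 - - \frac{1}{2} = 1 + \frac{1}{2} = \frac{3}{2}$)
$a{\left(P,I \right)} = \frac{1}{P} - \frac{I}{2}$ ($a{\left(P,I \right)} = 1 \frac{1}{P} + \frac{\left(-2\right) I}{4} = \frac{1}{P} + - 2 I \frac{1}{4} = \frac{1}{P} - \frac{I}{2}$)
$\left(a{\left(c{\left(-5,2 \right)},21 \right)} + 267\right) \left(-326\right) = \left(\left(\frac{1}{\frac{3}{2}} - \frac{21}{2}\right) + 267\right) \left(-326\right) = \left(\left(\frac{2}{3} - \frac{21}{2}\right) + 267\right) \left(-326\right) = \left(- \frac{59}{6} + 267\right) \left(-326\right) = \frac{1543}{6} \left(-326\right) = - \frac{251509}{3}$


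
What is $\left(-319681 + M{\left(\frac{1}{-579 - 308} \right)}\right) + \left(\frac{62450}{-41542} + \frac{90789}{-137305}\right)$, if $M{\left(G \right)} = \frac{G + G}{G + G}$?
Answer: $- \frac{911721434837344}{2851962155} \approx -3.1968 \cdot 10^{5}$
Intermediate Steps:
$M{\left(G \right)} = 1$ ($M{\left(G \right)} = \frac{2 G}{2 G} = 2 G \frac{1}{2 G} = 1$)
$\left(-319681 + M{\left(\frac{1}{-579 - 308} \right)}\right) + \left(\frac{62450}{-41542} + \frac{90789}{-137305}\right) = \left(-319681 + 1\right) + \left(\frac{62450}{-41542} + \frac{90789}{-137305}\right) = -319680 + \left(62450 \left(- \frac{1}{41542}\right) + 90789 \left(- \frac{1}{137305}\right)\right) = -319680 - \frac{6173126944}{2851962155} = - \frac{911721434837344}{2851962155}$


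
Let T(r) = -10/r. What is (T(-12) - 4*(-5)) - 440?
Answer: -2515/6 ≈ -419.17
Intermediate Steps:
(T(-12) - 4*(-5)) - 440 = (-10/(-12) - 4*(-5)) - 440 = (-10*(-1/12) - 1*(-20)) - 440 = (⅚ + 20) - 440 = 125/6 - 440 = -2515/6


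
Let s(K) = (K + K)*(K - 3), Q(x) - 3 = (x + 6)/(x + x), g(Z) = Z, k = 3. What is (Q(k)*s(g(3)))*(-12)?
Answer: 0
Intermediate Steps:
Q(x) = 3 + (6 + x)/(2*x) (Q(x) = 3 + (x + 6)/(x + x) = 3 + (6 + x)/((2*x)) = 3 + (6 + x)*(1/(2*x)) = 3 + (6 + x)/(2*x))
s(K) = 2*K*(-3 + K) (s(K) = (2*K)*(-3 + K) = 2*K*(-3 + K))
(Q(k)*s(g(3)))*(-12) = ((7/2 + 3/3)*(2*3*(-3 + 3)))*(-12) = ((7/2 + 3*(⅓))*(2*3*0))*(-12) = ((7/2 + 1)*0)*(-12) = ((9/2)*0)*(-12) = 0*(-12) = 0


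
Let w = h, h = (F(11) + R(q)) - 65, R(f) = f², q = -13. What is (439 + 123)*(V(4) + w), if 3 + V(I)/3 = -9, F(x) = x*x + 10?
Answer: 111838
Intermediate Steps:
F(x) = 10 + x² (F(x) = x² + 10 = 10 + x²)
V(I) = -36 (V(I) = -9 + 3*(-9) = -9 - 27 = -36)
h = 235 (h = ((10 + 11²) + (-13)²) - 65 = ((10 + 121) + 169) - 65 = (131 + 169) - 65 = 300 - 65 = 235)
w = 235
(439 + 123)*(V(4) + w) = (439 + 123)*(-36 + 235) = 562*199 = 111838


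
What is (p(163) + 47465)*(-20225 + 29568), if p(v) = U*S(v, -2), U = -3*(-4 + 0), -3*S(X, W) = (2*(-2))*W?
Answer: 443166519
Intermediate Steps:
S(X, W) = 4*W/3 (S(X, W) = -2*(-2)*W/3 = -(-4)*W/3 = 4*W/3)
U = 12 (U = -3*(-4) = 12)
p(v) = -32 (p(v) = 12*((4/3)*(-2)) = 12*(-8/3) = -32)
(p(163) + 47465)*(-20225 + 29568) = (-32 + 47465)*(-20225 + 29568) = 47433*9343 = 443166519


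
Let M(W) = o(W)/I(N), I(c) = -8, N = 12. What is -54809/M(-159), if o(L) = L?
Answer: -438472/159 ≈ -2757.7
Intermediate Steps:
M(W) = -W/8 (M(W) = W/(-8) = W*(-⅛) = -W/8)
-54809/M(-159) = -54809/((-⅛*(-159))) = -54809/159/8 = -54809*8/159 = -438472/159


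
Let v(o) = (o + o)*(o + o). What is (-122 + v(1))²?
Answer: 13924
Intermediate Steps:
v(o) = 4*o² (v(o) = (2*o)*(2*o) = 4*o²)
(-122 + v(1))² = (-122 + 4*1²)² = (-122 + 4*1)² = (-122 + 4)² = (-118)² = 13924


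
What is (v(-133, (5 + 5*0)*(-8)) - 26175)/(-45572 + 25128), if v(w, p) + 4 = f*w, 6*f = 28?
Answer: 80399/61332 ≈ 1.3109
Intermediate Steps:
f = 14/3 (f = (⅙)*28 = 14/3 ≈ 4.6667)
v(w, p) = -4 + 14*w/3
(v(-133, (5 + 5*0)*(-8)) - 26175)/(-45572 + 25128) = ((-4 + (14/3)*(-133)) - 26175)/(-45572 + 25128) = ((-4 - 1862/3) - 26175)/(-20444) = (-1874/3 - 26175)*(-1/20444) = -80399/3*(-1/20444) = 80399/61332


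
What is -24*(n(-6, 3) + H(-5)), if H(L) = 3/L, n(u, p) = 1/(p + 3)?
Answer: 52/5 ≈ 10.400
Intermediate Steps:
n(u, p) = 1/(3 + p)
-24*(n(-6, 3) + H(-5)) = -24*(1/(3 + 3) + 3/(-5)) = -24*(1/6 + 3*(-1/5)) = -24*(1/6 - 3/5) = -24*(-13/30) = 52/5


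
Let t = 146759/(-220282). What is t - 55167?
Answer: -12152443853/220282 ≈ -55168.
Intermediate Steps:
t = -146759/220282 (t = 146759*(-1/220282) = -146759/220282 ≈ -0.66623)
t - 55167 = -146759/220282 - 55167 = -12152443853/220282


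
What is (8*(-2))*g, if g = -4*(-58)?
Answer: -3712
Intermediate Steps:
g = 232
(8*(-2))*g = (8*(-2))*232 = -16*232 = -3712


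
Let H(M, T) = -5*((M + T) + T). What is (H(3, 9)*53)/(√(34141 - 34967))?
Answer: 795*I*√826/118 ≈ 193.63*I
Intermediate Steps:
H(M, T) = -10*T - 5*M (H(M, T) = -5*(M + 2*T) = -10*T - 5*M)
(H(3, 9)*53)/(√(34141 - 34967)) = ((-10*9 - 5*3)*53)/(√(34141 - 34967)) = ((-90 - 15)*53)/(√(-826)) = (-105*53)/((I*√826)) = -(-795)*I*√826/118 = 795*I*√826/118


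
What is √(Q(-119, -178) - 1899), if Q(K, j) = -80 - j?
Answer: I*√1801 ≈ 42.438*I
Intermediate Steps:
√(Q(-119, -178) - 1899) = √((-80 - 1*(-178)) - 1899) = √((-80 + 178) - 1899) = √(98 - 1899) = √(-1801) = I*√1801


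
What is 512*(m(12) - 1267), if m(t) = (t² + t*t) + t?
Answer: -495104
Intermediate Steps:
m(t) = t + 2*t² (m(t) = (t² + t²) + t = 2*t² + t = t + 2*t²)
512*(m(12) - 1267) = 512*(12*(1 + 2*12) - 1267) = 512*(12*(1 + 24) - 1267) = 512*(12*25 - 1267) = 512*(300 - 1267) = 512*(-967) = -495104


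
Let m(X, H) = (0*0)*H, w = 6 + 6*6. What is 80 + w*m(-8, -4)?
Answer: 80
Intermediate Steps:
w = 42 (w = 6 + 36 = 42)
m(X, H) = 0 (m(X, H) = 0*H = 0)
80 + w*m(-8, -4) = 80 + 42*0 = 80 + 0 = 80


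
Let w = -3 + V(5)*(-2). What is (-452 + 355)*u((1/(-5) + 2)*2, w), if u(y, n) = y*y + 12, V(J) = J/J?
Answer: -60528/25 ≈ -2421.1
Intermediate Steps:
V(J) = 1
w = -5 (w = -3 + 1*(-2) = -3 - 2 = -5)
u(y, n) = 12 + y² (u(y, n) = y² + 12 = 12 + y²)
(-452 + 355)*u((1/(-5) + 2)*2, w) = (-452 + 355)*(12 + ((1/(-5) + 2)*2)²) = -97*(12 + ((-⅕ + 2)*2)²) = -97*(12 + ((9/5)*2)²) = -97*(12 + (18/5)²) = -97*(12 + 324/25) = -97*624/25 = -60528/25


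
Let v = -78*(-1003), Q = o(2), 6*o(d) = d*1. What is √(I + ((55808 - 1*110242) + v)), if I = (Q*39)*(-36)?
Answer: 2*√5833 ≈ 152.75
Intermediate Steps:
o(d) = d/6 (o(d) = (d*1)/6 = d/6)
Q = ⅓ (Q = (⅙)*2 = ⅓ ≈ 0.33333)
v = 78234
I = -468 (I = ((⅓)*39)*(-36) = 13*(-36) = -468)
√(I + ((55808 - 1*110242) + v)) = √(-468 + ((55808 - 1*110242) + 78234)) = √(-468 + ((55808 - 110242) + 78234)) = √(-468 + (-54434 + 78234)) = √(-468 + 23800) = √23332 = 2*√5833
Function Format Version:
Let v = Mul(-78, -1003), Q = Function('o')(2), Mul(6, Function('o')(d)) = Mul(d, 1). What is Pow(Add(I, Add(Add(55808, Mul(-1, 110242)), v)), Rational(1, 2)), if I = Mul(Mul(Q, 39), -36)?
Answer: Mul(2, Pow(5833, Rational(1, 2))) ≈ 152.75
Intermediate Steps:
Function('o')(d) = Mul(Rational(1, 6), d) (Function('o')(d) = Mul(Rational(1, 6), Mul(d, 1)) = Mul(Rational(1, 6), d))
Q = Rational(1, 3) (Q = Mul(Rational(1, 6), 2) = Rational(1, 3) ≈ 0.33333)
v = 78234
I = -468 (I = Mul(Mul(Rational(1, 3), 39), -36) = Mul(13, -36) = -468)
Pow(Add(I, Add(Add(55808, Mul(-1, 110242)), v)), Rational(1, 2)) = Pow(Add(-468, Add(Add(55808, Mul(-1, 110242)), 78234)), Rational(1, 2)) = Pow(Add(-468, Add(Add(55808, -110242), 78234)), Rational(1, 2)) = Pow(Add(-468, Add(-54434, 78234)), Rational(1, 2)) = Pow(Add(-468, 23800), Rational(1, 2)) = Pow(23332, Rational(1, 2)) = Mul(2, Pow(5833, Rational(1, 2)))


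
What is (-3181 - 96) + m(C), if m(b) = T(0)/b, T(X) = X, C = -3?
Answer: -3277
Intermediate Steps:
m(b) = 0 (m(b) = 0/b = 0)
(-3181 - 96) + m(C) = (-3181 - 96) + 0 = -3277 + 0 = -3277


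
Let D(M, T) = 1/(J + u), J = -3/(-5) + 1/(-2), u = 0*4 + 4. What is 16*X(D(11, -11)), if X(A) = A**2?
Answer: 1600/1681 ≈ 0.95181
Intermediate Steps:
u = 4 (u = 0 + 4 = 4)
J = 1/10 (J = -3*(-1/5) + 1*(-1/2) = 3/5 - 1/2 = 1/10 ≈ 0.10000)
D(M, T) = 10/41 (D(M, T) = 1/(1/10 + 4) = 1/(41/10) = 10/41)
16*X(D(11, -11)) = 16*(10/41)**2 = 16*(100/1681) = 1600/1681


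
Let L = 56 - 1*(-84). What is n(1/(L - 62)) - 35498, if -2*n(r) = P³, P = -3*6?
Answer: -32582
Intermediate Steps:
L = 140 (L = 56 + 84 = 140)
P = -18
n(r) = 2916 (n(r) = -½*(-18)³ = -½*(-5832) = 2916)
n(1/(L - 62)) - 35498 = 2916 - 35498 = -32582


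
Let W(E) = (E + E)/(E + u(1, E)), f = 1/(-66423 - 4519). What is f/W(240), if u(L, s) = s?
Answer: -1/70942 ≈ -1.4096e-5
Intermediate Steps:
f = -1/70942 (f = 1/(-70942) = -1/70942 ≈ -1.4096e-5)
W(E) = 1 (W(E) = (E + E)/(E + E) = (2*E)/((2*E)) = (2*E)*(1/(2*E)) = 1)
f/W(240) = -1/70942/1 = -1/70942*1 = -1/70942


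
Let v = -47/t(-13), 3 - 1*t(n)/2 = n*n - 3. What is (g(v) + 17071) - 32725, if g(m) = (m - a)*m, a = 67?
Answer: -1664668869/106276 ≈ -15664.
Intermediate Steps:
t(n) = 12 - 2*n² (t(n) = 6 - 2*(n*n - 3) = 6 - 2*(n² - 3) = 6 - 2*(-3 + n²) = 6 + (6 - 2*n²) = 12 - 2*n²)
v = 47/326 (v = -47/(12 - 2*(-13)²) = -47/(12 - 2*169) = -47/(12 - 338) = -47/(-326) = -47*(-1/326) = 47/326 ≈ 0.14417)
g(m) = m*(-67 + m) (g(m) = (m - 1*67)*m = (m - 67)*m = (-67 + m)*m = m*(-67 + m))
(g(v) + 17071) - 32725 = (47*(-67 + 47/326)/326 + 17071) - 32725 = ((47/326)*(-21795/326) + 17071) - 32725 = (-1024365/106276 + 17071) - 32725 = 1813213231/106276 - 32725 = -1664668869/106276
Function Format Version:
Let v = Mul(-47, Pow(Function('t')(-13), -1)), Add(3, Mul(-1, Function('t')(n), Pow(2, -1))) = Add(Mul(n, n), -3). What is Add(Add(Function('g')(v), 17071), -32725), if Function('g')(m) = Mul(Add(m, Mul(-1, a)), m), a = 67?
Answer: Rational(-1664668869, 106276) ≈ -15664.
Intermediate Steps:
Function('t')(n) = Add(12, Mul(-2, Pow(n, 2))) (Function('t')(n) = Add(6, Mul(-2, Add(Mul(n, n), -3))) = Add(6, Mul(-2, Add(Pow(n, 2), -3))) = Add(6, Mul(-2, Add(-3, Pow(n, 2)))) = Add(6, Add(6, Mul(-2, Pow(n, 2)))) = Add(12, Mul(-2, Pow(n, 2))))
v = Rational(47, 326) (v = Mul(-47, Pow(Add(12, Mul(-2, Pow(-13, 2))), -1)) = Mul(-47, Pow(Add(12, Mul(-2, 169)), -1)) = Mul(-47, Pow(Add(12, -338), -1)) = Mul(-47, Pow(-326, -1)) = Mul(-47, Rational(-1, 326)) = Rational(47, 326) ≈ 0.14417)
Function('g')(m) = Mul(m, Add(-67, m)) (Function('g')(m) = Mul(Add(m, Mul(-1, 67)), m) = Mul(Add(m, -67), m) = Mul(Add(-67, m), m) = Mul(m, Add(-67, m)))
Add(Add(Function('g')(v), 17071), -32725) = Add(Add(Mul(Rational(47, 326), Add(-67, Rational(47, 326))), 17071), -32725) = Add(Add(Mul(Rational(47, 326), Rational(-21795, 326)), 17071), -32725) = Add(Add(Rational(-1024365, 106276), 17071), -32725) = Add(Rational(1813213231, 106276), -32725) = Rational(-1664668869, 106276)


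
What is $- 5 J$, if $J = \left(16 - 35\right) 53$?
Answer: $5035$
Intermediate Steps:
$J = -1007$ ($J = \left(-19\right) 53 = -1007$)
$- 5 J = \left(-5\right) \left(-1007\right) = 5035$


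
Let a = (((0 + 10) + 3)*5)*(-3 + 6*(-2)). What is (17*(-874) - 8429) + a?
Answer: -24262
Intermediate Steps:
a = -975 (a = ((10 + 3)*5)*(-3 - 12) = (13*5)*(-15) = 65*(-15) = -975)
(17*(-874) - 8429) + a = (17*(-874) - 8429) - 975 = (-14858 - 8429) - 975 = -23287 - 975 = -24262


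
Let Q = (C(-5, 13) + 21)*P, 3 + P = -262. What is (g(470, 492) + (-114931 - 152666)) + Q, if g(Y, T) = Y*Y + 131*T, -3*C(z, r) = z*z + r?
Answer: 46640/3 ≈ 15547.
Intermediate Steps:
P = -265 (P = -3 - 262 = -265)
C(z, r) = -r/3 - z²/3 (C(z, r) = -(z*z + r)/3 = -(z² + r)/3 = -(r + z²)/3 = -r/3 - z²/3)
g(Y, T) = Y² + 131*T
Q = -6625/3 (Q = ((-⅓*13 - ⅓*(-5)²) + 21)*(-265) = ((-13/3 - ⅓*25) + 21)*(-265) = ((-13/3 - 25/3) + 21)*(-265) = (-38/3 + 21)*(-265) = (25/3)*(-265) = -6625/3 ≈ -2208.3)
(g(470, 492) + (-114931 - 152666)) + Q = ((470² + 131*492) + (-114931 - 152666)) - 6625/3 = ((220900 + 64452) - 267597) - 6625/3 = (285352 - 267597) - 6625/3 = 17755 - 6625/3 = 46640/3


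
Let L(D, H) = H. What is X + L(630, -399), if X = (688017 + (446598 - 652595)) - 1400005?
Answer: -918384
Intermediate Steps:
X = -917985 (X = (688017 - 205997) - 1400005 = 482020 - 1400005 = -917985)
X + L(630, -399) = -917985 - 399 = -918384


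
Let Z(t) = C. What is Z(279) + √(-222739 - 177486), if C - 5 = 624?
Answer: 629 + 5*I*√16009 ≈ 629.0 + 632.63*I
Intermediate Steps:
C = 629 (C = 5 + 624 = 629)
Z(t) = 629
Z(279) + √(-222739 - 177486) = 629 + √(-222739 - 177486) = 629 + √(-400225) = 629 + 5*I*√16009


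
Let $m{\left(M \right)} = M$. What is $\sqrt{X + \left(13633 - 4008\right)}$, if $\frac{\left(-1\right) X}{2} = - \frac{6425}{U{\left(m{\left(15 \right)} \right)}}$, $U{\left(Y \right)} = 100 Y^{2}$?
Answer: $\frac{\sqrt{8663014}}{30} \approx 98.11$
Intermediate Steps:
$X = \frac{257}{450}$ ($X = - 2 \left(- \frac{6425}{100 \cdot 15^{2}}\right) = - 2 \left(- \frac{6425}{100 \cdot 225}\right) = - 2 \left(- \frac{6425}{22500}\right) = - 2 \left(\left(-6425\right) \frac{1}{22500}\right) = \left(-2\right) \left(- \frac{257}{900}\right) = \frac{257}{450} \approx 0.57111$)
$\sqrt{X + \left(13633 - 4008\right)} = \sqrt{\frac{257}{450} + \left(13633 - 4008\right)} = \sqrt{\frac{257}{450} + 9625} = \sqrt{\frac{4331507}{450}} = \frac{\sqrt{8663014}}{30}$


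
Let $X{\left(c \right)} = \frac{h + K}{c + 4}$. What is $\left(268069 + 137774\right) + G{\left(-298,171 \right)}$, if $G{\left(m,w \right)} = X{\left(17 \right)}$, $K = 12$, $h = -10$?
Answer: $\frac{8522705}{21} \approx 4.0584 \cdot 10^{5}$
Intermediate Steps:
$X{\left(c \right)} = \frac{2}{4 + c}$ ($X{\left(c \right)} = \frac{-10 + 12}{c + 4} = \frac{2}{4 + c}$)
$G{\left(m,w \right)} = \frac{2}{21}$ ($G{\left(m,w \right)} = \frac{2}{4 + 17} = \frac{2}{21}$)
$\left(268069 + 137774\right) + G{\left(-298,171 \right)} = \left(268069 + 137774\right) + \frac{2}{21} = 405843 + \frac{2}{21} = \frac{8522705}{21}$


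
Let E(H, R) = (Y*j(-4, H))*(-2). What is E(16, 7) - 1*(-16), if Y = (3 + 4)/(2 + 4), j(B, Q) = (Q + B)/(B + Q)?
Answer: 41/3 ≈ 13.667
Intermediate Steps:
j(B, Q) = 1 (j(B, Q) = (B + Q)/(B + Q) = 1)
Y = 7/6 ≈ 1.1667
E(H, R) = -7/3 (E(H, R) = ((7/6)*1)*(-2) = (7/6)*(-2) = -7/3)
E(16, 7) - 1*(-16) = -7/3 - 1*(-16) = -7/3 + 16 = 41/3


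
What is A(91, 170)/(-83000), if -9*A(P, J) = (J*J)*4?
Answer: 578/3735 ≈ 0.15475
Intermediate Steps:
A(P, J) = -4*J²/9 (A(P, J) = -J*J*4/9 = -J²*4/9 = -4*J²/9)
A(91, 170)/(-83000) = -4/9*170²/(-83000) = -4/9*28900*(-1/83000) = -115600/9*(-1/83000) = 578/3735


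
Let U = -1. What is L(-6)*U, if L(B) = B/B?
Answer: -1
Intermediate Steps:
L(B) = 1
L(-6)*U = 1*(-1) = -1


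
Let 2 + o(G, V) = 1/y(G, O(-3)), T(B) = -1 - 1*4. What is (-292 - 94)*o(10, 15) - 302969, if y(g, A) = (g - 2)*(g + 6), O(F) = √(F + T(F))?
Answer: -19340801/64 ≈ -3.0220e+5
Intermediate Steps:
T(B) = -5 (T(B) = -1 - 4 = -5)
O(F) = √(-5 + F) (O(F) = √(F - 5) = √(-5 + F))
y(g, A) = (-2 + g)*(6 + g)
o(G, V) = -2 + 1/(-12 + G² + 4*G)
(-292 - 94)*o(10, 15) - 302969 = (-292 - 94)*((25 - 8*10 - 2*10²)/(-12 + 10² + 4*10)) - 302969 = -386*(25 - 80 - 2*100)/(-12 + 100 + 40) - 302969 = -386*(25 - 80 - 200)/128 - 302969 = -193*(-255)/64 - 302969 = -386*(-255/128) - 302969 = 49215/64 - 302969 = -19340801/64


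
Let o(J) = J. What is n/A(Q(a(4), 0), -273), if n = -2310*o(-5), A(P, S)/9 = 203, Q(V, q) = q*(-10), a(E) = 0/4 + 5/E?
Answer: 550/87 ≈ 6.3218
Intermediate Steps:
a(E) = 5/E (a(E) = 0*(¼) + 5/E = 0 + 5/E = 5/E)
Q(V, q) = -10*q
A(P, S) = 1827 (A(P, S) = 9*203 = 1827)
n = 11550 (n = -2310*(-5) = 11550)
n/A(Q(a(4), 0), -273) = 11550/1827 = 11550*(1/1827) = 550/87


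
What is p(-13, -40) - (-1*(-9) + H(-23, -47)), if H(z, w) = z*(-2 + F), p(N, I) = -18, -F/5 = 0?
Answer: -73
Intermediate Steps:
F = 0 (F = -5*0 = 0)
H(z, w) = -2*z (H(z, w) = z*(-2 + 0) = z*(-2) = -2*z)
p(-13, -40) - (-1*(-9) + H(-23, -47)) = -18 - (-1*(-9) - 2*(-23)) = -18 - (9 + 46) = -18 - 1*55 = -18 - 55 = -73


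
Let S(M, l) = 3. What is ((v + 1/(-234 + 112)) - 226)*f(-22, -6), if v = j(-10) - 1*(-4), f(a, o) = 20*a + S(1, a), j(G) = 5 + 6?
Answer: 11249691/122 ≈ 92211.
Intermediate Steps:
j(G) = 11
f(a, o) = 3 + 20*a (f(a, o) = 20*a + 3 = 3 + 20*a)
v = 15 (v = 11 - 1*(-4) = 11 + 4 = 15)
((v + 1/(-234 + 112)) - 226)*f(-22, -6) = ((15 + 1/(-234 + 112)) - 226)*(3 + 20*(-22)) = ((15 + 1/(-122)) - 226)*(3 - 440) = ((15 - 1/122) - 226)*(-437) = (1829/122 - 226)*(-437) = -25743/122*(-437) = 11249691/122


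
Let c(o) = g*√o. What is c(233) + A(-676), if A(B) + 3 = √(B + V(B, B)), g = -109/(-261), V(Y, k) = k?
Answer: -3 + 109*√233/261 + 26*I*√2 ≈ 3.3748 + 36.77*I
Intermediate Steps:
g = 109/261 (g = -109*(-1/261) = 109/261 ≈ 0.41762)
A(B) = -3 + √2*√B (A(B) = -3 + √(B + B) = -3 + √(2*B) = -3 + √2*√B)
c(o) = 109*√o/261
c(233) + A(-676) = 109*√233/261 + (-3 + √2*√(-676)) = 109*√233/261 + (-3 + √2*(26*I)) = 109*√233/261 + (-3 + 26*I*√2) = -3 + 109*√233/261 + 26*I*√2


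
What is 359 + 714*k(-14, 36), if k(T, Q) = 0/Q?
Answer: 359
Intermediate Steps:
k(T, Q) = 0
359 + 714*k(-14, 36) = 359 + 714*0 = 359 + 0 = 359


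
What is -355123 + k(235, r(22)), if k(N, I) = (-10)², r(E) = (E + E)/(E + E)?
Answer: -355023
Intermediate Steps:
r(E) = 1 (r(E) = (2*E)/((2*E)) = (2*E)*(1/(2*E)) = 1)
k(N, I) = 100
-355123 + k(235, r(22)) = -355123 + 100 = -355023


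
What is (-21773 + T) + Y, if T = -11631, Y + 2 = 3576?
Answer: -29830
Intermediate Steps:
Y = 3574 (Y = -2 + 3576 = 3574)
(-21773 + T) + Y = (-21773 - 11631) + 3574 = -33404 + 3574 = -29830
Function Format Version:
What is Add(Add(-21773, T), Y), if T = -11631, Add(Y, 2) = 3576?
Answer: -29830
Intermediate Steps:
Y = 3574 (Y = Add(-2, 3576) = 3574)
Add(Add(-21773, T), Y) = Add(Add(-21773, -11631), 3574) = Add(-33404, 3574) = -29830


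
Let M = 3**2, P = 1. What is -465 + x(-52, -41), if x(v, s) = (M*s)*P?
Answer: -834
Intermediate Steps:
M = 9
x(v, s) = 9*s (x(v, s) = (9*s)*1 = 9*s)
-465 + x(-52, -41) = -465 + 9*(-41) = -465 - 369 = -834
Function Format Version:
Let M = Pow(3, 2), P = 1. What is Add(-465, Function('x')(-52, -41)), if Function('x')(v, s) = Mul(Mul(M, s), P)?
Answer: -834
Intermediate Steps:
M = 9
Function('x')(v, s) = Mul(9, s) (Function('x')(v, s) = Mul(Mul(9, s), 1) = Mul(9, s))
Add(-465, Function('x')(-52, -41)) = Add(-465, Mul(9, -41)) = Add(-465, -369) = -834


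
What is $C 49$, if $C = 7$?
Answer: $343$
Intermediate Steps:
$C 49 = 7 \cdot 49 = 343$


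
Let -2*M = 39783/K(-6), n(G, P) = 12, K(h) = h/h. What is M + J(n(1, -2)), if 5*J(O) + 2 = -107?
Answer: -199133/10 ≈ -19913.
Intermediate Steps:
K(h) = 1
J(O) = -109/5 (J(O) = -2/5 + (1/5)*(-107) = -2/5 - 107/5 = -109/5)
M = -39783/2 (M = -39783/(2*1) = -39783/2 ≈ -19892.)
M + J(n(1, -2)) = -39783/2 - 109/5 = -199133/10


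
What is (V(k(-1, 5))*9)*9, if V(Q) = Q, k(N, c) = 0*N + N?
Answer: -81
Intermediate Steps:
k(N, c) = N (k(N, c) = 0 + N = N)
(V(k(-1, 5))*9)*9 = -1*9*9 = -9*9 = -81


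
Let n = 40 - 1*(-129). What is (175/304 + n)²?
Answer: 2657505601/92416 ≈ 28756.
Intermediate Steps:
n = 169 (n = 40 + 129 = 169)
(175/304 + n)² = (175/304 + 169)² = (51551/304)² = 2657505601/92416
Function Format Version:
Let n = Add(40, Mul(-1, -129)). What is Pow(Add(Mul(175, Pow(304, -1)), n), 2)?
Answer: Rational(2657505601, 92416) ≈ 28756.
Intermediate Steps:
n = 169 (n = Add(40, 129) = 169)
Pow(Add(Mul(175, Pow(304, -1)), n), 2) = Pow(Add(Mul(175, Pow(304, -1)), 169), 2) = Pow(Add(Mul(175, Rational(1, 304)), 169), 2) = Pow(Add(Rational(175, 304), 169), 2) = Pow(Rational(51551, 304), 2) = Rational(2657505601, 92416)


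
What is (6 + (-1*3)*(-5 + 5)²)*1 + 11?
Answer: 17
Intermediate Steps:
(6 + (-1*3)*(-5 + 5)²)*1 + 11 = (6 - 3*0²)*1 + 11 = (6 - 3*0)*1 + 11 = (6 + 0)*1 + 11 = 6*1 + 11 = 6 + 11 = 17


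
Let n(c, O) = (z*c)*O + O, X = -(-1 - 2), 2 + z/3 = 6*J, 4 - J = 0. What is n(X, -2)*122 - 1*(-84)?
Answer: -48472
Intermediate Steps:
J = 4 (J = 4 - 1*0 = 4 + 0 = 4)
z = 66 (z = -6 + 3*(6*4) = -6 + 3*24 = -6 + 72 = 66)
X = 3 (X = -1*(-3) = 3)
n(c, O) = O + 66*O*c (n(c, O) = (66*c)*O + O = 66*O*c + O = O + 66*O*c)
n(X, -2)*122 - 1*(-84) = -2*(1 + 66*3)*122 - 1*(-84) = -2*(1 + 198)*122 + 84 = -2*199*122 + 84 = -398*122 + 84 = -48556 + 84 = -48472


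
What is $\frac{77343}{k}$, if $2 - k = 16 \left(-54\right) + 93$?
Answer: $\frac{77343}{773} \approx 100.06$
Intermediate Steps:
$k = 773$ ($k = 2 - \left(16 \left(-54\right) + 93\right) = 2 - \left(-864 + 93\right) = 2 - -771 = 2 + 771 = 773$)
$\frac{77343}{k} = \frac{77343}{773}$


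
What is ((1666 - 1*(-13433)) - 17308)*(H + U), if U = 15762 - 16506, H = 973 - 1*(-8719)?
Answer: -19766132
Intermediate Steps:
H = 9692 (H = 973 + 8719 = 9692)
U = -744
((1666 - 1*(-13433)) - 17308)*(H + U) = ((1666 - 1*(-13433)) - 17308)*(9692 - 744) = ((1666 + 13433) - 17308)*8948 = (15099 - 17308)*8948 = -2209*8948 = -19766132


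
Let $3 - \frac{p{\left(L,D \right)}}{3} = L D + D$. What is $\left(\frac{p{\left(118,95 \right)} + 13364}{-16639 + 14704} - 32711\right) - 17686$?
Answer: $- \frac{97497653}{1935} \approx -50386.0$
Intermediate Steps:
$p{\left(L,D \right)} = 9 - 3 D - 3 D L$ ($p{\left(L,D \right)} = 9 - 3 \left(L D + D\right) = 9 - 3 \left(D L + D\right) = 9 - 3 \left(D + D L\right) = 9 - \left(3 D + 3 D L\right) = 9 - 3 D - 3 D L$)
$\left(\frac{p{\left(118,95 \right)} + 13364}{-16639 + 14704} - 32711\right) - 17686 = \left(\frac{\left(9 - 285 - 285 \cdot 118\right) + 13364}{-16639 + 14704} - 32711\right) - 17686 = \left(\frac{\left(9 - 285 - 33630\right) + 13364}{-1935} - 32711\right) - 17686 = \left(\left(-33906 + 13364\right) \left(- \frac{1}{1935}\right) - 32711\right) - 17686 = \left(\left(-20542\right) \left(- \frac{1}{1935}\right) - 32711\right) - 17686 = \left(\frac{20542}{1935} - 32711\right) - 17686 = - \frac{63275243}{1935} - 17686 = - \frac{97497653}{1935}$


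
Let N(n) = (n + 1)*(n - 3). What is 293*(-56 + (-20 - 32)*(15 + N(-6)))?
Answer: -930568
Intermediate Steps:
N(n) = (1 + n)*(-3 + n)
293*(-56 + (-20 - 32)*(15 + N(-6))) = 293*(-56 + (-20 - 32)*(15 + (-3 + (-6)² - 2*(-6)))) = 293*(-56 - 52*(15 + (-3 + 36 + 12))) = 293*(-56 - 52*(15 + 45)) = 293*(-56 - 52*60) = 293*(-56 - 3120) = 293*(-3176) = -930568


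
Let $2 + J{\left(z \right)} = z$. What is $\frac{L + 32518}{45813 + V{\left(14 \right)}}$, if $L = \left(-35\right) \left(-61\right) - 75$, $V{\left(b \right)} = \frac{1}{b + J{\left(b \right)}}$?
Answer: $\frac{52884}{70067} \approx 0.75476$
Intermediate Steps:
$J{\left(z \right)} = -2 + z$
$V{\left(b \right)} = \frac{1}{-2 + 2 b}$ ($V{\left(b \right)} = \frac{1}{b + \left(-2 + b\right)} = \frac{1}{-2 + 2 b}$)
$L = 2060$ ($L = 2135 - 75 = 2060$)
$\frac{L + 32518}{45813 + V{\left(14 \right)}} = \frac{2060 + 32518}{45813 + \frac{1}{2 \left(-1 + 14\right)}} = \frac{34578}{45813 + \frac{1}{2 \cdot 13}} = \frac{34578}{45813 + \frac{1}{2} \cdot \frac{1}{13}} = \frac{34578}{45813 + \frac{1}{26}} = \frac{34578}{\frac{1191139}{26}} = 34578 \cdot \frac{26}{1191139} = \frac{52884}{70067}$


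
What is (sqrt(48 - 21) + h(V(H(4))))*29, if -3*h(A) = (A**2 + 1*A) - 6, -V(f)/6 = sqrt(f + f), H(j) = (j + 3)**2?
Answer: -34046 + 87*sqrt(3) + 406*sqrt(2) ≈ -33321.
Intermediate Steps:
H(j) = (3 + j)**2
V(f) = -6*sqrt(2)*sqrt(f) (V(f) = -6*sqrt(f + f) = -6*sqrt(2)*sqrt(f))
h(A) = 2 - A/3 - A**2/3 (h(A) = -((A**2 + 1*A) - 6)/3 = -((A**2 + A) - 6)/3 = -((A + A**2) - 6)/3 = -(-6 + A + A**2)/3 = 2 - A/3 - A**2/3)
(sqrt(48 - 21) + h(V(H(4))))*29 = (sqrt(48 - 21) + (2 - (-2)*sqrt(2)*sqrt((3 + 4)**2) - 72*(3 + 4)**2/3))*29 = (sqrt(27) + (2 - (-2)*sqrt(2)*sqrt(7**2) - (-6*sqrt(2)*sqrt(7**2))**2/3))*29 = (3*sqrt(3) + (2 - (-2)*sqrt(2)*sqrt(49) - (-6*sqrt(2)*sqrt(49))**2/3))*29 = (3*sqrt(3) + (2 - (-2)*sqrt(2)*7 - (-6*sqrt(2)*7)**2/3))*29 = (3*sqrt(3) + (2 - (-14)*sqrt(2) - (-42*sqrt(2))**2/3))*29 = (3*sqrt(3) + (2 + 14*sqrt(2) - 1/3*3528))*29 = (3*sqrt(3) + (2 + 14*sqrt(2) - 1176))*29 = (3*sqrt(3) + (-1174 + 14*sqrt(2)))*29 = (-1174 + 3*sqrt(3) + 14*sqrt(2))*29 = -34046 + 87*sqrt(3) + 406*sqrt(2)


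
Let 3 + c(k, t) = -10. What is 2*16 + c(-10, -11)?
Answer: 19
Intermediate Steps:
c(k, t) = -13 (c(k, t) = -3 - 10 = -13)
2*16 + c(-10, -11) = 2*16 - 13 = 32 - 13 = 19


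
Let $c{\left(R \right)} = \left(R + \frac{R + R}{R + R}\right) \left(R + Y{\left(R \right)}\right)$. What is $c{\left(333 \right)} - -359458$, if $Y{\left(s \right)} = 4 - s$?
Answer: $360794$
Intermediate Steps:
$c{\left(R \right)} = 4 + 4 R$ ($c{\left(R \right)} = \left(R + \frac{R + R}{R + R}\right) \left(R - \left(-4 + R\right)\right) = \left(R + \frac{2 R}{2 R}\right) 4 = \left(R + 2 R \frac{1}{2 R}\right) 4 = \left(R + 1\right) 4 = \left(1 + R\right) 4 = 4 + 4 R$)
$c{\left(333 \right)} - -359458 = \left(4 + 4 \cdot 333\right) - -359458 = \left(4 + 1332\right) + 359458 = 1336 + 359458 = 360794$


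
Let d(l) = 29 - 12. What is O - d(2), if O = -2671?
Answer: -2688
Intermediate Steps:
d(l) = 17
O - d(2) = -2671 - 1*17 = -2671 - 17 = -2688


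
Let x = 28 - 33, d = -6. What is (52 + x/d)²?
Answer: 100489/36 ≈ 2791.4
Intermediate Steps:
x = -5
(52 + x/d)² = (52 - 5/(-6))² = (52 - 5*(-⅙))² = (52 + ⅚)² = (317/6)² = 100489/36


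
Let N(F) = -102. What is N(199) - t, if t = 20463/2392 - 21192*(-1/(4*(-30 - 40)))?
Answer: -2919237/83720 ≈ -34.869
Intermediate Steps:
t = -5620203/83720 (t = 20463*(1/2392) - 21192/((-4*(-70))) = 20463/2392 - 21192/280 = 20463/2392 - 21192*1/280 = 20463/2392 - 2649/35 = -5620203/83720 ≈ -67.131)
N(199) - t = -102 - 1*(-5620203/83720) = -102 + 5620203/83720 = -2919237/83720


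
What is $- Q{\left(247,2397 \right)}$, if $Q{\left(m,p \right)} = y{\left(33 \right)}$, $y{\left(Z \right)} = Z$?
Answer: $-33$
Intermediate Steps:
$Q{\left(m,p \right)} = 33$
$- Q{\left(247,2397 \right)} = \left(-1\right) 33 = -33$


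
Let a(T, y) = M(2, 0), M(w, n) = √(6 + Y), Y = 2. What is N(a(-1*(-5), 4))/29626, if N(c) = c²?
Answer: 4/14813 ≈ 0.00027003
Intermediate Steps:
M(w, n) = 2*√2 (M(w, n) = √(6 + 2) = √8 = 2*√2)
a(T, y) = 2*√2
N(a(-1*(-5), 4))/29626 = (2*√2)²/29626 = 8*(1/29626) = 4/14813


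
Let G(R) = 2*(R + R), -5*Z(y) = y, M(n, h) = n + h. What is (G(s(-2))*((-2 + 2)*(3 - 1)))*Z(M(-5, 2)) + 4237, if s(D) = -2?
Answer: 4237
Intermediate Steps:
M(n, h) = h + n
Z(y) = -y/5
G(R) = 4*R (G(R) = 2*(2*R) = 4*R)
(G(s(-2))*((-2 + 2)*(3 - 1)))*Z(M(-5, 2)) + 4237 = ((4*(-2))*((-2 + 2)*(3 - 1)))*(-(2 - 5)/5) + 4237 = (-0*2)*(-1/5*(-3)) + 4237 = -8*0*(3/5) + 4237 = 0*(3/5) + 4237 = 0 + 4237 = 4237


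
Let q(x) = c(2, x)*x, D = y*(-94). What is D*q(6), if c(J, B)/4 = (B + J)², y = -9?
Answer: 1299456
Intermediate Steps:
D = 846 (D = -9*(-94) = 846)
c(J, B) = 4*(B + J)²
q(x) = 4*x*(2 + x)² (q(x) = (4*(x + 2)²)*x = (4*(2 + x)²)*x = 4*x*(2 + x)²)
D*q(6) = 846*(4*6*(2 + 6)²) = 846*(4*6*8²) = 846*(4*6*64) = 846*1536 = 1299456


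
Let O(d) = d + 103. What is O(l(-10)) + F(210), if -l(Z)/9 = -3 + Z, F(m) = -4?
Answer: 216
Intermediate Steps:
l(Z) = 27 - 9*Z (l(Z) = -9*(-3 + Z) = 27 - 9*Z)
O(d) = 103 + d
O(l(-10)) + F(210) = (103 + (27 - 9*(-10))) - 4 = (103 + (27 + 90)) - 4 = (103 + 117) - 4 = 220 - 4 = 216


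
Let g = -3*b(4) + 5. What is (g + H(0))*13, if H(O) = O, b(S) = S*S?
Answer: -559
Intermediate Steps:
b(S) = S²
g = -43 (g = -3*4² + 5 = -3*16 + 5 = -48 + 5 = -43)
(g + H(0))*13 = (-43 + 0)*13 = -43*13 = -559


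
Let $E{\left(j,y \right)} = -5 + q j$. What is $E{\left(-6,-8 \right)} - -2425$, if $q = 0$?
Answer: $2420$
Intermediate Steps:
$E{\left(j,y \right)} = -5$ ($E{\left(j,y \right)} = -5 + 0 j = -5 + 0 = -5$)
$E{\left(-6,-8 \right)} - -2425 = -5 - -2425 = -5 + 2425 = 2420$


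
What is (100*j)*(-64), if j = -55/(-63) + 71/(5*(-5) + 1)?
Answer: 840800/63 ≈ 13346.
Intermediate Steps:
j = -1051/504 (j = -55*(-1/63) + 71/(-25 + 1) = 55/63 + 71/(-24) = 55/63 + 71*(-1/24) = 55/63 - 71/24 = -1051/504 ≈ -2.0853)
(100*j)*(-64) = (100*(-1051/504))*(-64) = -26275/126*(-64) = 840800/63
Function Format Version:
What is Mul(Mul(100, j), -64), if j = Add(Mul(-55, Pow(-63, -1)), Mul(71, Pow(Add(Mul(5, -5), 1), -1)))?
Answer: Rational(840800, 63) ≈ 13346.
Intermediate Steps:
j = Rational(-1051, 504) (j = Add(Mul(-55, Rational(-1, 63)), Mul(71, Pow(Add(-25, 1), -1))) = Add(Rational(55, 63), Mul(71, Pow(-24, -1))) = Add(Rational(55, 63), Mul(71, Rational(-1, 24))) = Add(Rational(55, 63), Rational(-71, 24)) = Rational(-1051, 504) ≈ -2.0853)
Mul(Mul(100, j), -64) = Mul(Mul(100, Rational(-1051, 504)), -64) = Mul(Rational(-26275, 126), -64) = Rational(840800, 63)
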